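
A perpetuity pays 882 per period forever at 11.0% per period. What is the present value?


PV = PMT / i
= 882 / 0.11
= 8018.1818


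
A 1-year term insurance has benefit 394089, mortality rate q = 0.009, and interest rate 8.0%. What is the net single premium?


NSP = benefit * q * v
v = 1/(1+i) = 0.925926
NSP = 394089 * 0.009 * 0.925926
= 3284.075


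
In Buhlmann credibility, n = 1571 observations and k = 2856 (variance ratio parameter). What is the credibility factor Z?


Z = n / (n + k)
= 1571 / (1571 + 2856)
= 1571 / 4427
= 0.3549


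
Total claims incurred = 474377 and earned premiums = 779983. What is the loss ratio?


Loss ratio = claims / premiums
= 474377 / 779983
= 0.6082


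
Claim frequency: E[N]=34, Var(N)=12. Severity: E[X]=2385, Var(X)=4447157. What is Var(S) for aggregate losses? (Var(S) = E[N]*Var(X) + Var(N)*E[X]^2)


Var(S) = E[N]*Var(X) + Var(N)*E[X]^2
= 34*4447157 + 12*2385^2
= 151203338 + 68258700
= 2.1946e+08


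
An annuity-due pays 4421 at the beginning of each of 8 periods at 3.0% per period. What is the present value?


PV_due = PMT * (1-(1+i)^(-n))/i * (1+i)
PV_immediate = 31034.0592
PV_due = 31034.0592 * 1.03
= 31965.0809


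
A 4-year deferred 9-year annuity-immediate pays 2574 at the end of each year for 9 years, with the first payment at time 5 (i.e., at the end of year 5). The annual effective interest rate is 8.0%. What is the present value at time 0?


PV at time 4 of the 9-year annuity-immediate:
a_n = 2574 * (1-(1+0.08)^(-9))/0.08 = 16079.4895
Discount back 4 years to time 0:
PV = 16079.4895 * (1+0.08)^(-4)
= 16079.4895 * 0.73503
= 11818.9048


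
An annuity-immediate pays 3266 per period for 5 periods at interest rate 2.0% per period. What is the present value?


PV = PMT * (1 - (1+i)^(-n)) / i
= 3266 * (1 - (1+0.02)^(-5)) / 0.02
= 3266 * (1 - 0.905731) / 0.02
= 3266 * 4.71346
= 15394.1588


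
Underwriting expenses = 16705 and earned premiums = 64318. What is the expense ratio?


Expense ratio = expenses / premiums
= 16705 / 64318
= 0.2597


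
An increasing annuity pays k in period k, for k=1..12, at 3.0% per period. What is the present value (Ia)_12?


(Ia)_n = sum_{k=1}^{n} k * v^k, v = 1/(1+i)
v = 0.970874
Sum computed term by term:
(Ia)_12 = 61.2022


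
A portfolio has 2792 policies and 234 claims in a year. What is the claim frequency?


frequency = claims / policies
= 234 / 2792
= 0.0838


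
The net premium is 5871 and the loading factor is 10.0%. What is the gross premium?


Gross = net * (1 + loading)
= 5871 * (1 + 0.1)
= 5871 * 1.1
= 6458.1


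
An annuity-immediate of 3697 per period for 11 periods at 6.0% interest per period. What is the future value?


FV = PMT * ((1+i)^n - 1) / i
= 3697 * ((1.06)^11 - 1) / 0.06
= 3697 * (1.898299 - 1) / 0.06
= 55350.1628


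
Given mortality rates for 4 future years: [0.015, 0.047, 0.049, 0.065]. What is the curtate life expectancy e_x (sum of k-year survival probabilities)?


e_x = sum_{k=1}^{n} k_p_x
k_p_x values:
  1_p_x = 0.985
  2_p_x = 0.938705
  3_p_x = 0.892708
  4_p_x = 0.834682
e_x = 3.6511


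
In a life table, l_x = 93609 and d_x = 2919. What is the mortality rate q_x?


q_x = d_x / l_x
= 2919 / 93609
= 0.0312


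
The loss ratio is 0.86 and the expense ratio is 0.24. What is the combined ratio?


Combined ratio = loss ratio + expense ratio
= 0.86 + 0.24
= 1.1


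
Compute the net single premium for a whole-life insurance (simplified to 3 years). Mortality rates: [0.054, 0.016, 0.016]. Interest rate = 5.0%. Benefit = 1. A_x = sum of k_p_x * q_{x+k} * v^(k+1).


v = 0.952381
Year 0: k_p_x=1.0, q=0.054, term=0.051429
Year 1: k_p_x=0.946, q=0.016, term=0.013729
Year 2: k_p_x=0.930864, q=0.016, term=0.012866
A_x = 0.078


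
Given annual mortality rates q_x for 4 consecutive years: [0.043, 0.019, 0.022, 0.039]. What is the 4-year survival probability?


p_k = 1 - q_k for each year
Survival = product of (1 - q_k)
= 0.957 * 0.981 * 0.978 * 0.961
= 0.8824


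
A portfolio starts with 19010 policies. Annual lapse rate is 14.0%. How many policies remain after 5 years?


remaining = initial * (1 - lapse)^years
= 19010 * (1 - 0.14)^5
= 19010 * 0.470427
= 8942.8176


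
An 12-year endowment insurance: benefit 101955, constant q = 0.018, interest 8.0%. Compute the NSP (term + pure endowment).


Term component = 12746.3382
Pure endowment = 12_p_x * v^12 * benefit = 0.804151 * 0.397114 * 101955 = 32558.2697
NSP = 45304.6079


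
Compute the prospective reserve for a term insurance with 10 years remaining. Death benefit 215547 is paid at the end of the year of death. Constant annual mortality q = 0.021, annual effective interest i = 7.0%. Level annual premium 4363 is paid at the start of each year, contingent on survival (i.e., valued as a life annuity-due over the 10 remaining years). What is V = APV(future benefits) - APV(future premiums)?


v = 1/(1+i) = 0.934579
APV(future benefits) per unit = sum_{k=0}^{9} k_p_x * q * v^(k+1) = 0.135891
APV(future benefits) = 215547 * 0.135891 = 29290.8754
Life annuity-due factor ä_{x:10} = sum_{k=0}^{9} k_p_x * v^k = 6.923965
APV(future premiums) = 4363 * 6.923965 = 30209.2585
V = 29290.8754 - 30209.2585
= -918.383


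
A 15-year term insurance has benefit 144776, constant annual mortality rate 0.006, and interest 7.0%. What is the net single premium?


NSP = benefit * sum_{k=0}^{n-1} k_p_x * q * v^(k+1)
With constant q=0.006, v=0.934579
Sum = 0.052803
NSP = 144776 * 0.052803
= 7644.6193


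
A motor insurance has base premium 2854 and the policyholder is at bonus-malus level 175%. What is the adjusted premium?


adjusted = base * BM_level / 100
= 2854 * 175 / 100
= 2854 * 1.75
= 4994.5


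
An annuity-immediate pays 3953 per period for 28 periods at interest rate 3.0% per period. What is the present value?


PV = PMT * (1 - (1+i)^(-n)) / i
= 3953 * (1 - (1+0.03)^(-28)) / 0.03
= 3953 * (1 - 0.437077) / 0.03
= 3953 * 18.764108
= 74174.5198


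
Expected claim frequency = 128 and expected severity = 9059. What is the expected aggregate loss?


E[S] = E[N] * E[X]
= 128 * 9059
= 1.1596e+06


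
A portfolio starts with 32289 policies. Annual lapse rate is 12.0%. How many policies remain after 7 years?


remaining = initial * (1 - lapse)^years
= 32289 * (1 - 0.12)^7
= 32289 * 0.408676
= 13195.7263


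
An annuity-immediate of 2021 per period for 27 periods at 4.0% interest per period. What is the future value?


FV = PMT * ((1+i)^n - 1) / i
= 2021 * ((1.04)^27 - 1) / 0.04
= 2021 * (2.883369 - 1) / 0.04
= 95157.1973


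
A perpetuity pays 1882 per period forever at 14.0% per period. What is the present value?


PV = PMT / i
= 1882 / 0.14
= 13442.8571


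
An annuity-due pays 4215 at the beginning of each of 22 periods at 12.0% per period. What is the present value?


PV_due = PMT * (1-(1+i)^(-n))/i * (1+i)
PV_immediate = 32222.1818
PV_due = 32222.1818 * 1.12
= 36088.8436


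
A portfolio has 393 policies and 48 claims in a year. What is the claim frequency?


frequency = claims / policies
= 48 / 393
= 0.1221


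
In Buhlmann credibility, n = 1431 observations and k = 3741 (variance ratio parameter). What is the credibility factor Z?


Z = n / (n + k)
= 1431 / (1431 + 3741)
= 1431 / 5172
= 0.2767


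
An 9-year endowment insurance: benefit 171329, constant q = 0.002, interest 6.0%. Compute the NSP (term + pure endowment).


Term component = 2313.8859
Pure endowment = 9_p_x * v^9 * benefit = 0.982143 * 0.591898 * 171329 = 99598.5382
NSP = 101912.424


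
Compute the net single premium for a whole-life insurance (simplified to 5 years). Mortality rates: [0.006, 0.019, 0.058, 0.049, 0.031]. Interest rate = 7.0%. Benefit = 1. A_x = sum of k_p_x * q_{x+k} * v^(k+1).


v = 0.934579
Year 0: k_p_x=1.0, q=0.006, term=0.005607
Year 1: k_p_x=0.994, q=0.019, term=0.016496
Year 2: k_p_x=0.975114, q=0.058, term=0.046167
Year 3: k_p_x=0.918557, q=0.049, term=0.034337
Year 4: k_p_x=0.873548, q=0.031, term=0.019308
A_x = 0.1219


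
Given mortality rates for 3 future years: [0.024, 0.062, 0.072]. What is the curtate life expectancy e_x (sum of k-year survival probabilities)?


e_x = sum_{k=1}^{n} k_p_x
k_p_x values:
  1_p_x = 0.976
  2_p_x = 0.915488
  3_p_x = 0.849573
e_x = 2.7411


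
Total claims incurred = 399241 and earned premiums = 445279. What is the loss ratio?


Loss ratio = claims / premiums
= 399241 / 445279
= 0.8966


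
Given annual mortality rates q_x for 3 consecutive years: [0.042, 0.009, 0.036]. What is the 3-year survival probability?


p_k = 1 - q_k for each year
Survival = product of (1 - q_k)
= 0.958 * 0.991 * 0.964
= 0.9152


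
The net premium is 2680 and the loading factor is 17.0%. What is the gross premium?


Gross = net * (1 + loading)
= 2680 * (1 + 0.17)
= 2680 * 1.17
= 3135.6


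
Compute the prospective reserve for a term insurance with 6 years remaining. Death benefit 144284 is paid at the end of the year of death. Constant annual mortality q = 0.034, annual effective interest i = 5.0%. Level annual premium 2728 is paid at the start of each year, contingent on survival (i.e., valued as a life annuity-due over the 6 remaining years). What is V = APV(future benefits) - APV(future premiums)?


v = 1/(1+i) = 0.952381
APV(future benefits) per unit = sum_{k=0}^{5} k_p_x * q * v^(k+1) = 0.159332
APV(future benefits) = 144284 * 0.159332 = 22989.1304
Life annuity-due factor ä_{x:6} = sum_{k=0}^{5} k_p_x * v^k = 4.920562
APV(future premiums) = 2728 * 4.920562 = 13423.2945
V = 22989.1304 - 13423.2945
= 9565.8359


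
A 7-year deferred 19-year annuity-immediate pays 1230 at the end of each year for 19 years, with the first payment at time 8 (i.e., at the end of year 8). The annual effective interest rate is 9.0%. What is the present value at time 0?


PV at time 7 of the 19-year annuity-immediate:
a_n = 1230 * (1-(1+0.09)^(-19))/0.09 = 11008.6412
Discount back 7 years to time 0:
PV = 11008.6412 * (1+0.09)^(-7)
= 11008.6412 * 0.547034
= 6022.1037


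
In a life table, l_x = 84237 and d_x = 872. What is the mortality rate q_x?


q_x = d_x / l_x
= 872 / 84237
= 0.0104


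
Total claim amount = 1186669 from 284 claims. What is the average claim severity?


severity = total / number
= 1186669 / 284
= 4178.412


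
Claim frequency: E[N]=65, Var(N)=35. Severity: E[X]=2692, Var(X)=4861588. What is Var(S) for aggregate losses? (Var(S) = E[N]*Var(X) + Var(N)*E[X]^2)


Var(S) = E[N]*Var(X) + Var(N)*E[X]^2
= 65*4861588 + 35*2692^2
= 316003220 + 253640240
= 5.6964e+08


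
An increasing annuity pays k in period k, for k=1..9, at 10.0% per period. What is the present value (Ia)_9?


(Ia)_n = sum_{k=1}^{n} k * v^k, v = 1/(1+i)
v = 0.909091
Sum computed term by term:
(Ia)_9 = 25.1805


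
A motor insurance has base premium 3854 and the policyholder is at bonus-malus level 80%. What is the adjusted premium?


adjusted = base * BM_level / 100
= 3854 * 80 / 100
= 3854 * 0.8
= 3083.2


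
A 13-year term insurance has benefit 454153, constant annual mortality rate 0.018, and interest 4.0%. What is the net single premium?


NSP = benefit * sum_{k=0}^{n-1} k_p_x * q * v^(k+1)
With constant q=0.018, v=0.961538
Sum = 0.163161
NSP = 454153 * 0.163161
= 74100.0039


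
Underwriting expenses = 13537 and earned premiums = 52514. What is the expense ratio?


Expense ratio = expenses / premiums
= 13537 / 52514
= 0.2578


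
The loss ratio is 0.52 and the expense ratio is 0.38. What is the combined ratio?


Combined ratio = loss ratio + expense ratio
= 0.52 + 0.38
= 0.9


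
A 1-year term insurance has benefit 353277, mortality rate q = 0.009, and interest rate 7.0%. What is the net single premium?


NSP = benefit * q * v
v = 1/(1+i) = 0.934579
NSP = 353277 * 0.009 * 0.934579
= 2971.4888


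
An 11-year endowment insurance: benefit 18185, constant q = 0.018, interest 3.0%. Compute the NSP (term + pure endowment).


Term component = 2785.1375
Pure endowment = 11_p_x * v^11 * benefit = 0.818892 * 0.722421 * 18185 = 10757.9668
NSP = 13543.1042


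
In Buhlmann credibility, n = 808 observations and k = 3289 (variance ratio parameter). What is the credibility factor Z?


Z = n / (n + k)
= 808 / (808 + 3289)
= 808 / 4097
= 0.1972


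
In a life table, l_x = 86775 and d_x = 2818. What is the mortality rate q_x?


q_x = d_x / l_x
= 2818 / 86775
= 0.0325


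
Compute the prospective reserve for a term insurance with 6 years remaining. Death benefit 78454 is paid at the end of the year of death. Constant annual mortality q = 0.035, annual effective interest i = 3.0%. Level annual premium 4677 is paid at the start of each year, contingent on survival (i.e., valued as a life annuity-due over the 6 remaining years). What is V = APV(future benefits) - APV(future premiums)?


v = 1/(1+i) = 0.970874
APV(future benefits) per unit = sum_{k=0}^{5} k_p_x * q * v^(k+1) = 0.174299
APV(future benefits) = 78454 * 0.174299 = 13674.4569
Life annuity-due factor ä_{x:6} = sum_{k=0}^{5} k_p_x * v^k = 5.129372
APV(future premiums) = 4677 * 5.129372 = 23990.0717
V = 13674.4569 - 23990.0717
= -10315.6148


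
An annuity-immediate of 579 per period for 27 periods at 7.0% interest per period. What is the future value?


FV = PMT * ((1+i)^n - 1) / i
= 579 * ((1.07)^27 - 1) / 0.07
= 579 * (6.213868 - 1) / 0.07
= 43126.1337


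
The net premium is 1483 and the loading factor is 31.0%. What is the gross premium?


Gross = net * (1 + loading)
= 1483 * (1 + 0.31)
= 1483 * 1.31
= 1942.73


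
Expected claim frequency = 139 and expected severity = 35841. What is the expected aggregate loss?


E[S] = E[N] * E[X]
= 139 * 35841
= 4.9819e+06


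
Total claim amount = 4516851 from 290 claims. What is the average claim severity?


severity = total / number
= 4516851 / 290
= 15575.3483


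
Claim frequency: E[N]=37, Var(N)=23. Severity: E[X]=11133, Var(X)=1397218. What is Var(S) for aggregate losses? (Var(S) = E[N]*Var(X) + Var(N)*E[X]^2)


Var(S) = E[N]*Var(X) + Var(N)*E[X]^2
= 37*1397218 + 23*11133^2
= 51697066 + 2850704847
= 2.9024e+09


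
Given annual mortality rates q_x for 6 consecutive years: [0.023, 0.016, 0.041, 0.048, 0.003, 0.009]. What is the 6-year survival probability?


p_k = 1 - q_k for each year
Survival = product of (1 - q_k)
= 0.977 * 0.984 * 0.959 * 0.952 * 0.997 * 0.991
= 0.8672


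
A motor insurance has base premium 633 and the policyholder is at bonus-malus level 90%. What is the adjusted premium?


adjusted = base * BM_level / 100
= 633 * 90 / 100
= 633 * 0.9
= 569.7


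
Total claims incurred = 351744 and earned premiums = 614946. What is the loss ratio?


Loss ratio = claims / premiums
= 351744 / 614946
= 0.572


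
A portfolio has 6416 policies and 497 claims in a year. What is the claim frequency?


frequency = claims / policies
= 497 / 6416
= 0.0775


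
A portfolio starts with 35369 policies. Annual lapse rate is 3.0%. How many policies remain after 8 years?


remaining = initial * (1 - lapse)^years
= 35369 * (1 - 0.03)^8
= 35369 * 0.783743
= 27720.2189


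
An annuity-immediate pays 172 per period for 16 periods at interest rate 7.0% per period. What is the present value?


PV = PMT * (1 - (1+i)^(-n)) / i
= 172 * (1 - (1+0.07)^(-16)) / 0.07
= 172 * (1 - 0.338735) / 0.07
= 172 * 9.446649
= 1624.8236


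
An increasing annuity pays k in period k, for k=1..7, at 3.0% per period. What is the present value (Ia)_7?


(Ia)_n = sum_{k=1}^{n} k * v^k, v = 1/(1+i)
v = 0.970874
Sum computed term by term:
(Ia)_7 = 24.185


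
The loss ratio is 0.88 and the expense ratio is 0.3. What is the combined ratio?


Combined ratio = loss ratio + expense ratio
= 0.88 + 0.3
= 1.18


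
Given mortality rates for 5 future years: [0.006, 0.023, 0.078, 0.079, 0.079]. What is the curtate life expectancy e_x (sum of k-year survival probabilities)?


e_x = sum_{k=1}^{n} k_p_x
k_p_x values:
  1_p_x = 0.994
  2_p_x = 0.971138
  3_p_x = 0.895389
  4_p_x = 0.824653
  5_p_x = 0.759506
e_x = 4.4447


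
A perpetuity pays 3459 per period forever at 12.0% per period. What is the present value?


PV = PMT / i
= 3459 / 0.12
= 28825.0


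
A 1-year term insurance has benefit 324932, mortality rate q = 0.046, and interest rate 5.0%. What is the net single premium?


NSP = benefit * q * v
v = 1/(1+i) = 0.952381
NSP = 324932 * 0.046 * 0.952381
= 14235.1162


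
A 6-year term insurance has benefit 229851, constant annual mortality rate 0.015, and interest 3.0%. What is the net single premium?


NSP = benefit * sum_{k=0}^{n-1} k_p_x * q * v^(k+1)
With constant q=0.015, v=0.970874
Sum = 0.078373
NSP = 229851 * 0.078373
= 18014.0906


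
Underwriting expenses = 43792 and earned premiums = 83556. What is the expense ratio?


Expense ratio = expenses / premiums
= 43792 / 83556
= 0.5241


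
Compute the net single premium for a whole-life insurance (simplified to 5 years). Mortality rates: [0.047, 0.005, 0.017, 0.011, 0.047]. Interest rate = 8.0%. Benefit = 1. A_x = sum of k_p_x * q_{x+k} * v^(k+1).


v = 0.925926
Year 0: k_p_x=1.0, q=0.047, term=0.043519
Year 1: k_p_x=0.953, q=0.005, term=0.004085
Year 2: k_p_x=0.948235, q=0.017, term=0.012797
Year 3: k_p_x=0.932115, q=0.011, term=0.007536
Year 4: k_p_x=0.921862, q=0.047, term=0.029488
A_x = 0.0974


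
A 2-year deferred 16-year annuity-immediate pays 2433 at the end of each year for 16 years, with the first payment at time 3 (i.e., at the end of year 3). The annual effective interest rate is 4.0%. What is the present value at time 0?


PV at time 2 of the 16-year annuity-immediate:
a_n = 2433 * (1-(1+0.04)^(-16))/0.04 = 28350.0352
Discount back 2 years to time 0:
PV = 28350.0352 * (1+0.04)^(-2)
= 28350.0352 * 0.924556
= 26211.2012


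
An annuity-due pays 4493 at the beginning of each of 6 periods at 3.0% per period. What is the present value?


PV_due = PMT * (1-(1+i)^(-n))/i * (1+i)
PV_immediate = 24339.4412
PV_due = 24339.4412 * 1.03
= 25069.6244


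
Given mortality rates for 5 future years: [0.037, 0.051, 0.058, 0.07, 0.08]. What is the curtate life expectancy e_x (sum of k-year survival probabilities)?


e_x = sum_{k=1}^{n} k_p_x
k_p_x values:
  1_p_x = 0.963
  2_p_x = 0.913887
  3_p_x = 0.860882
  4_p_x = 0.80062
  5_p_x = 0.73657
e_x = 4.275


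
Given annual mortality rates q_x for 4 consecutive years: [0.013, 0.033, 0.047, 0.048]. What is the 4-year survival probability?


p_k = 1 - q_k for each year
Survival = product of (1 - q_k)
= 0.987 * 0.967 * 0.953 * 0.952
= 0.8659


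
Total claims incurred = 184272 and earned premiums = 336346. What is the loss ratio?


Loss ratio = claims / premiums
= 184272 / 336346
= 0.5479


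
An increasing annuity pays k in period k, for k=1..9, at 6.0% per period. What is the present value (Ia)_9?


(Ia)_n = sum_{k=1}^{n} k * v^k, v = 1/(1+i)
v = 0.943396
Sum computed term by term:
(Ia)_9 = 31.3785


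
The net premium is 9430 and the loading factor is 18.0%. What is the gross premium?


Gross = net * (1 + loading)
= 9430 * (1 + 0.18)
= 9430 * 1.18
= 11127.4


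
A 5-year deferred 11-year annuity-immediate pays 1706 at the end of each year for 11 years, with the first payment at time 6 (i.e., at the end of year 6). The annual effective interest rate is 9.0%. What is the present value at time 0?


PV at time 5 of the 11-year annuity-immediate:
a_n = 1706 * (1-(1+0.09)^(-11))/0.09 = 11609.6551
Discount back 5 years to time 0:
PV = 11609.6551 * (1+0.09)^(-5)
= 11609.6551 * 0.649931
= 7545.4792


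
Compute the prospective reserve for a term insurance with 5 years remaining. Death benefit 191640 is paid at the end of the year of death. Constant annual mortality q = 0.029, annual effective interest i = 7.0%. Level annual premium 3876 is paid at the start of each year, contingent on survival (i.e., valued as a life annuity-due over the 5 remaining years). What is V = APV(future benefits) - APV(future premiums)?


v = 1/(1+i) = 0.934579
APV(future benefits) per unit = sum_{k=0}^{4} k_p_x * q * v^(k+1) = 0.112652
APV(future benefits) = 191640 * 0.112652 = 21588.7059
Life annuity-due factor ä_{x:5} = sum_{k=0}^{4} k_p_x * v^k = 4.156485
APV(future premiums) = 3876 * 4.156485 = 16110.5363
V = 21588.7059 - 16110.5363
= 5478.1697


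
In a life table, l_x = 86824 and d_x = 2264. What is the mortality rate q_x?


q_x = d_x / l_x
= 2264 / 86824
= 0.0261


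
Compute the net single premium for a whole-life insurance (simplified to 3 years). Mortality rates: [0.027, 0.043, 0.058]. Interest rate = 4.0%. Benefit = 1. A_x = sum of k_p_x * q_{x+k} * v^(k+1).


v = 0.961538
Year 0: k_p_x=1.0, q=0.027, term=0.025962
Year 1: k_p_x=0.973, q=0.043, term=0.038683
Year 2: k_p_x=0.931161, q=0.058, term=0.048012
A_x = 0.1127


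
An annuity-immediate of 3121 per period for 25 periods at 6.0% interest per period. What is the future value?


FV = PMT * ((1+i)^n - 1) / i
= 3121 * ((1.06)^25 - 1) / 0.06
= 3121 * (4.291871 - 1) / 0.06
= 171232.1419


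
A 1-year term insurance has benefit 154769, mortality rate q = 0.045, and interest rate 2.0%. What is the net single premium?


NSP = benefit * q * v
v = 1/(1+i) = 0.980392
NSP = 154769 * 0.045 * 0.980392
= 6828.0441


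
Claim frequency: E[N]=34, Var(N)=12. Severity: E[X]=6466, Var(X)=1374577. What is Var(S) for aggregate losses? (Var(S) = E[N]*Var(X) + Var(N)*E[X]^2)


Var(S) = E[N]*Var(X) + Var(N)*E[X]^2
= 34*1374577 + 12*6466^2
= 46735618 + 501709872
= 5.4845e+08


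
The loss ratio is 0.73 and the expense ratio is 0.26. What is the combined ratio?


Combined ratio = loss ratio + expense ratio
= 0.73 + 0.26
= 0.99


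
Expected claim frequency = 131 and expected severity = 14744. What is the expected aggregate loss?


E[S] = E[N] * E[X]
= 131 * 14744
= 1.9315e+06


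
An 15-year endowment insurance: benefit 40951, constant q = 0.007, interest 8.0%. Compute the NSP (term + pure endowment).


Term component = 2360.093
Pure endowment = 15_p_x * v^15 * benefit = 0.899992 * 0.315242 * 40951 = 11618.4156
NSP = 13978.5086


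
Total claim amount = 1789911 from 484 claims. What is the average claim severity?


severity = total / number
= 1789911 / 484
= 3698.1632


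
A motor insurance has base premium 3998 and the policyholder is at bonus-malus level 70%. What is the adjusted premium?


adjusted = base * BM_level / 100
= 3998 * 70 / 100
= 3998 * 0.7
= 2798.6


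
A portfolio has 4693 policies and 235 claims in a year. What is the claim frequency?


frequency = claims / policies
= 235 / 4693
= 0.0501


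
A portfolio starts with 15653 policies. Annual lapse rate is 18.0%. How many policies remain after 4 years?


remaining = initial * (1 - lapse)^years
= 15653 * (1 - 0.18)^4
= 15653 * 0.452122
= 7077.0619


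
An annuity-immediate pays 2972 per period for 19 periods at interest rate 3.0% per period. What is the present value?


PV = PMT * (1 - (1+i)^(-n)) / i
= 2972 * (1 - (1+0.03)^(-19)) / 0.03
= 2972 * (1 - 0.570286) / 0.03
= 2972 * 14.323799
= 42570.3309


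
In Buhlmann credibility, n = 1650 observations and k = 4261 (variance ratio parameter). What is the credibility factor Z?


Z = n / (n + k)
= 1650 / (1650 + 4261)
= 1650 / 5911
= 0.2791


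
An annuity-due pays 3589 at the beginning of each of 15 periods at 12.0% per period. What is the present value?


PV_due = PMT * (1-(1+i)^(-n))/i * (1+i)
PV_immediate = 24444.1927
PV_due = 24444.1927 * 1.12
= 27377.4958


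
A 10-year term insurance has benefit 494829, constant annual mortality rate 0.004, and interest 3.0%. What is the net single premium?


NSP = benefit * sum_{k=0}^{n-1} k_p_x * q * v^(k+1)
With constant q=0.004, v=0.970874
Sum = 0.033546
NSP = 494829 * 0.033546
= 16599.462


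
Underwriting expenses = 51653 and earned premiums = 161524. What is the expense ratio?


Expense ratio = expenses / premiums
= 51653 / 161524
= 0.3198


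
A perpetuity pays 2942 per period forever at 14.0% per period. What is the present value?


PV = PMT / i
= 2942 / 0.14
= 21014.2857


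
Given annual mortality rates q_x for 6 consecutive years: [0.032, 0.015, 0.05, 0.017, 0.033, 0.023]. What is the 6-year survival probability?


p_k = 1 - q_k for each year
Survival = product of (1 - q_k)
= 0.968 * 0.985 * 0.95 * 0.983 * 0.967 * 0.977
= 0.8412


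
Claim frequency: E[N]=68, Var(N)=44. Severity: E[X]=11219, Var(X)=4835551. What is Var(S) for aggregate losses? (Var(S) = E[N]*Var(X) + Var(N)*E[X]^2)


Var(S) = E[N]*Var(X) + Var(N)*E[X]^2
= 68*4835551 + 44*11219^2
= 328817468 + 5538102284
= 5.8669e+09


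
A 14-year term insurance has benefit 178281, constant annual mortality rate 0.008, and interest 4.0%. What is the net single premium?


NSP = benefit * sum_{k=0}^{n-1} k_p_x * q * v^(k+1)
With constant q=0.008, v=0.961538
Sum = 0.080657
NSP = 178281 * 0.080657
= 14379.6761


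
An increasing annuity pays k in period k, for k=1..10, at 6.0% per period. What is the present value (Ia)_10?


(Ia)_n = sum_{k=1}^{n} k * v^k, v = 1/(1+i)
v = 0.943396
Sum computed term by term:
(Ia)_10 = 36.9624


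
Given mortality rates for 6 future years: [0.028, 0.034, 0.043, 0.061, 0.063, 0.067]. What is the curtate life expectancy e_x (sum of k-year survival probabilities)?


e_x = sum_{k=1}^{n} k_p_x
k_p_x values:
  1_p_x = 0.972
  2_p_x = 0.938952
  3_p_x = 0.898577
  4_p_x = 0.843764
  5_p_x = 0.790607
  6_p_x = 0.737636
e_x = 5.1815


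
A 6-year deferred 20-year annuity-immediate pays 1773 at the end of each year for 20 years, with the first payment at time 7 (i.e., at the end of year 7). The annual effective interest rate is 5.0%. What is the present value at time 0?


PV at time 6 of the 20-year annuity-immediate:
a_n = 1773 * (1-(1+0.05)^(-20))/0.05 = 22095.4989
Discount back 6 years to time 0:
PV = 22095.4989 * (1+0.05)^(-6)
= 22095.4989 * 0.746215
= 16488.0015


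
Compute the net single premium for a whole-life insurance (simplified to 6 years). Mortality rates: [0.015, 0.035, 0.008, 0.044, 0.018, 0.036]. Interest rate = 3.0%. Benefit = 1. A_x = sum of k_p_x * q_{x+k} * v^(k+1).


v = 0.970874
Year 0: k_p_x=1.0, q=0.015, term=0.014563
Year 1: k_p_x=0.985, q=0.035, term=0.032496
Year 2: k_p_x=0.950525, q=0.008, term=0.006959
Year 3: k_p_x=0.942921, q=0.044, term=0.036862
Year 4: k_p_x=0.901432, q=0.018, term=0.013997
Year 5: k_p_x=0.885207, q=0.036, term=0.026688
A_x = 0.1316


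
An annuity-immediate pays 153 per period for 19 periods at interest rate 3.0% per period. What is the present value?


PV = PMT * (1 - (1+i)^(-n)) / i
= 153 * (1 - (1+0.03)^(-19)) / 0.03
= 153 * (1 - 0.570286) / 0.03
= 153 * 14.323799
= 2191.5413


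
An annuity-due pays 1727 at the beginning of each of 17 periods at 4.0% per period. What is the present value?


PV_due = PMT * (1-(1+i)^(-n))/i * (1+i)
PV_immediate = 21010.1101
PV_due = 21010.1101 * 1.04
= 21850.5145


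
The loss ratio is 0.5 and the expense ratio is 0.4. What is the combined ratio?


Combined ratio = loss ratio + expense ratio
= 0.5 + 0.4
= 0.9


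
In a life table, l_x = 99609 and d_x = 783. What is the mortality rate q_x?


q_x = d_x / l_x
= 783 / 99609
= 0.0079


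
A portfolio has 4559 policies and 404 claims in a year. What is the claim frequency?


frequency = claims / policies
= 404 / 4559
= 0.0886


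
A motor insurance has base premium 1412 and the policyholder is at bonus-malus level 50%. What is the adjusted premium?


adjusted = base * BM_level / 100
= 1412 * 50 / 100
= 1412 * 0.5
= 706.0


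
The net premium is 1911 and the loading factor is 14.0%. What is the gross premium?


Gross = net * (1 + loading)
= 1911 * (1 + 0.14)
= 1911 * 1.14
= 2178.54


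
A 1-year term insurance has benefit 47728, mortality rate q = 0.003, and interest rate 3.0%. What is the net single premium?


NSP = benefit * q * v
v = 1/(1+i) = 0.970874
NSP = 47728 * 0.003 * 0.970874
= 139.0136


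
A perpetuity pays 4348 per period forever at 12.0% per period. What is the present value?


PV = PMT / i
= 4348 / 0.12
= 36233.3333


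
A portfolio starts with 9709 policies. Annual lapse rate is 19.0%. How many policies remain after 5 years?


remaining = initial * (1 - lapse)^years
= 9709 * (1 - 0.19)^5
= 9709 * 0.348678
= 3385.319


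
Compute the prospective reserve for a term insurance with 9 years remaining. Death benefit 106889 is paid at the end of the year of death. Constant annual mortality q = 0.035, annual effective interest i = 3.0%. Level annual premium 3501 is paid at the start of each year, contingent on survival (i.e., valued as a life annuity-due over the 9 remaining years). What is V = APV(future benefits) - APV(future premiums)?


v = 1/(1+i) = 0.970874
APV(future benefits) per unit = sum_{k=0}^{8} k_p_x * q * v^(k+1) = 0.238983
APV(future benefits) = 106889 * 0.238983 = 25544.6701
Life annuity-due factor ä_{x:9} = sum_{k=0}^{8} k_p_x * v^k = 7.032933
APV(future premiums) = 3501 * 7.032933 = 24622.2975
V = 25544.6701 - 24622.2975
= 922.3725


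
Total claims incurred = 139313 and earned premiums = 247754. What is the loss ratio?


Loss ratio = claims / premiums
= 139313 / 247754
= 0.5623


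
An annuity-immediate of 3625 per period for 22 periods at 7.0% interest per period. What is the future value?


FV = PMT * ((1+i)^n - 1) / i
= 3625 * ((1.07)^22 - 1) / 0.07
= 3625 * (4.430402 - 1) / 0.07
= 177645.8044


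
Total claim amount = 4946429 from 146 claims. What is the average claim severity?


severity = total / number
= 4946429 / 146
= 33879.6507


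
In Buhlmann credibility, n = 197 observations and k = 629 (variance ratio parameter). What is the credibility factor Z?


Z = n / (n + k)
= 197 / (197 + 629)
= 197 / 826
= 0.2385


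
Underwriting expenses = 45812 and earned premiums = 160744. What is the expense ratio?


Expense ratio = expenses / premiums
= 45812 / 160744
= 0.285


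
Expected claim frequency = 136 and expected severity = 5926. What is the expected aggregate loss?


E[S] = E[N] * E[X]
= 136 * 5926
= 805936


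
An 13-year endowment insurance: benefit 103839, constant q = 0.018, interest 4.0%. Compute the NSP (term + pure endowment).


Term component = 16942.4628
Pure endowment = 13_p_x * v^13 * benefit = 0.789677 * 0.600574 * 103839 = 49246.6199
NSP = 66189.0827


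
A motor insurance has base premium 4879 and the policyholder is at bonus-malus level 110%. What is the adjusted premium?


adjusted = base * BM_level / 100
= 4879 * 110 / 100
= 4879 * 1.1
= 5366.9


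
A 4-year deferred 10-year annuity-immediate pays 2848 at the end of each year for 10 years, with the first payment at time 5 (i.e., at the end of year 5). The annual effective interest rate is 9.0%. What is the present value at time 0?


PV at time 4 of the 10-year annuity-immediate:
a_n = 2848 * (1-(1+0.09)^(-10))/0.09 = 18277.4891
Discount back 4 years to time 0:
PV = 18277.4891 * (1+0.09)^(-4)
= 18277.4891 * 0.708425
= 12948.2341


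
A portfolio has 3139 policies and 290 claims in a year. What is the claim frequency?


frequency = claims / policies
= 290 / 3139
= 0.0924


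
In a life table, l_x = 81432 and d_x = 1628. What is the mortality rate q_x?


q_x = d_x / l_x
= 1628 / 81432
= 0.02


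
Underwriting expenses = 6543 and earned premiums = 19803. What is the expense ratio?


Expense ratio = expenses / premiums
= 6543 / 19803
= 0.3304


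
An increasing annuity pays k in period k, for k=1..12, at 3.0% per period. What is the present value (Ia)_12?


(Ia)_n = sum_{k=1}^{n} k * v^k, v = 1/(1+i)
v = 0.970874
Sum computed term by term:
(Ia)_12 = 61.2022


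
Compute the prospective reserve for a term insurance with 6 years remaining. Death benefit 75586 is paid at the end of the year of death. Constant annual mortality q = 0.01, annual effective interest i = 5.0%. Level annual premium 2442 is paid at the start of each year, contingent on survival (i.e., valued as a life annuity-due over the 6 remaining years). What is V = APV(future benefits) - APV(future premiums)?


v = 1/(1+i) = 0.952381
APV(future benefits) per unit = sum_{k=0}^{5} k_p_x * q * v^(k+1) = 0.049576
APV(future benefits) = 75586 * 0.049576 = 3747.214
Life annuity-due factor ä_{x:6} = sum_{k=0}^{5} k_p_x * v^k = 5.205428
APV(future premiums) = 2442 * 5.205428 = 12711.6547
V = 3747.214 - 12711.6547
= -8964.4407


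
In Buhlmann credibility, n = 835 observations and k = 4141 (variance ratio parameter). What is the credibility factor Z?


Z = n / (n + k)
= 835 / (835 + 4141)
= 835 / 4976
= 0.1678


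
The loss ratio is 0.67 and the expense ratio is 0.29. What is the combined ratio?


Combined ratio = loss ratio + expense ratio
= 0.67 + 0.29
= 0.96


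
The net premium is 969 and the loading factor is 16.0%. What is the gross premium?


Gross = net * (1 + loading)
= 969 * (1 + 0.16)
= 969 * 1.16
= 1124.04


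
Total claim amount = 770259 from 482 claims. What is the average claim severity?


severity = total / number
= 770259 / 482
= 1598.0477


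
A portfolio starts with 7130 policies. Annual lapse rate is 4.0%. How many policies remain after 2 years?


remaining = initial * (1 - lapse)^years
= 7130 * (1 - 0.04)^2
= 7130 * 0.9216
= 6571.008


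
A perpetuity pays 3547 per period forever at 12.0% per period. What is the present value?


PV = PMT / i
= 3547 / 0.12
= 29558.3333


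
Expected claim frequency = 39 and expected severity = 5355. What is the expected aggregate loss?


E[S] = E[N] * E[X]
= 39 * 5355
= 208845


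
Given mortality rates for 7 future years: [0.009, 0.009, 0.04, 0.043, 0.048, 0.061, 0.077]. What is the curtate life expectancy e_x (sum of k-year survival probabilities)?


e_x = sum_{k=1}^{n} k_p_x
k_p_x values:
  1_p_x = 0.991
  2_p_x = 0.982081
  3_p_x = 0.942798
  4_p_x = 0.902257
  5_p_x = 0.858949
  6_p_x = 0.806553
  7_p_x = 0.744449
e_x = 6.2281


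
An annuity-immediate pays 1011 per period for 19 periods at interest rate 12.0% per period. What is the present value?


PV = PMT * (1 - (1+i)^(-n)) / i
= 1011 * (1 - (1+0.12)^(-19)) / 0.12
= 1011 * (1 - 0.116107) / 0.12
= 1011 * 7.365777
= 7446.8004


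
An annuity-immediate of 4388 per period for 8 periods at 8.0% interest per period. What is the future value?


FV = PMT * ((1+i)^n - 1) / i
= 4388 * ((1.08)^8 - 1) / 0.08
= 4388 * (1.85093 - 1) / 0.08
= 46673.522


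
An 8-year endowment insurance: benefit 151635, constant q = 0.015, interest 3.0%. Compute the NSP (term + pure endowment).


Term component = 15188.4202
Pure endowment = 8_p_x * v^8 * benefit = 0.886115 * 0.789409 * 151635 = 106069.7394
NSP = 121258.1596


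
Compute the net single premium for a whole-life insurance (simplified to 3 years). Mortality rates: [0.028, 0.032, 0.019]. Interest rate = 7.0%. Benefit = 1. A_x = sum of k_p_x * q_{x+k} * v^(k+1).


v = 0.934579
Year 0: k_p_x=1.0, q=0.028, term=0.026168
Year 1: k_p_x=0.972, q=0.032, term=0.027167
Year 2: k_p_x=0.940896, q=0.019, term=0.014593
A_x = 0.0679


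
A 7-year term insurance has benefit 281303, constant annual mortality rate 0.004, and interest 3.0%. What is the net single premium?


NSP = benefit * sum_{k=0}^{n-1} k_p_x * q * v^(k+1)
With constant q=0.004, v=0.970874
Sum = 0.024636
NSP = 281303 * 0.024636
= 6930.1035


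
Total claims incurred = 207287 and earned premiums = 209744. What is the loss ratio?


Loss ratio = claims / premiums
= 207287 / 209744
= 0.9883


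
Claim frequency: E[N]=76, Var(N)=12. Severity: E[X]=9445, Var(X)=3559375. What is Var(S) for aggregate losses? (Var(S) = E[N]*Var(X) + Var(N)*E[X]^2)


Var(S) = E[N]*Var(X) + Var(N)*E[X]^2
= 76*3559375 + 12*9445^2
= 270512500 + 1070496300
= 1.3410e+09


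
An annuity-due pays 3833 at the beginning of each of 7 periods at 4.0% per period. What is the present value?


PV_due = PMT * (1-(1+i)^(-n))/i * (1+i)
PV_immediate = 23005.8755
PV_due = 23005.8755 * 1.04
= 23926.1106


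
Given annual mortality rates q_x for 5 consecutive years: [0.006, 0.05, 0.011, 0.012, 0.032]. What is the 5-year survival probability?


p_k = 1 - q_k for each year
Survival = product of (1 - q_k)
= 0.994 * 0.95 * 0.989 * 0.988 * 0.968
= 0.8932


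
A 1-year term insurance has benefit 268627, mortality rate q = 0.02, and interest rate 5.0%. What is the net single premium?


NSP = benefit * q * v
v = 1/(1+i) = 0.952381
NSP = 268627 * 0.02 * 0.952381
= 5116.7048


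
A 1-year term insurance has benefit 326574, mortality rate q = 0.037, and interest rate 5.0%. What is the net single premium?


NSP = benefit * q * v
v = 1/(1+i) = 0.952381
NSP = 326574 * 0.037 * 0.952381
= 11507.8457


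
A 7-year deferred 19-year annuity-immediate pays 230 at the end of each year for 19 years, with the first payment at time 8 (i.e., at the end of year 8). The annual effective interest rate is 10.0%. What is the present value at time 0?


PV at time 7 of the 19-year annuity-immediate:
a_n = 230 * (1-(1+0.1)^(-19))/0.1 = 1923.9316
Discount back 7 years to time 0:
PV = 1923.9316 * (1+0.1)^(-7)
= 1923.9316 * 0.513158
= 987.2811


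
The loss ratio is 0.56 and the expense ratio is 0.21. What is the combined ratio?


Combined ratio = loss ratio + expense ratio
= 0.56 + 0.21
= 0.77


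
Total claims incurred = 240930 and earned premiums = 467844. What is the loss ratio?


Loss ratio = claims / premiums
= 240930 / 467844
= 0.515


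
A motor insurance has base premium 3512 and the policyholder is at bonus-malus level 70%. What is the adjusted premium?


adjusted = base * BM_level / 100
= 3512 * 70 / 100
= 3512 * 0.7
= 2458.4


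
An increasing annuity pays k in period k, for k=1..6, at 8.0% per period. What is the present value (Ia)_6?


(Ia)_n = sum_{k=1}^{n} k * v^k, v = 1/(1+i)
v = 0.925926
Sum computed term by term:
(Ia)_6 = 15.1462


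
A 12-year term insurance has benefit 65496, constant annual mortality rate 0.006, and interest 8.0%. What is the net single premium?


NSP = benefit * sum_{k=0}^{n-1} k_p_x * q * v^(k+1)
With constant q=0.006, v=0.925926
Sum = 0.043992
NSP = 65496 * 0.043992
= 2881.3069


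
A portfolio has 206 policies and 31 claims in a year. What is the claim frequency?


frequency = claims / policies
= 31 / 206
= 0.1505


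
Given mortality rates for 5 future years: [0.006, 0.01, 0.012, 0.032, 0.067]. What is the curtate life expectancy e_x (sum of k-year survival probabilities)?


e_x = sum_{k=1}^{n} k_p_x
k_p_x values:
  1_p_x = 0.994
  2_p_x = 0.98406
  3_p_x = 0.972251
  4_p_x = 0.941139
  5_p_x = 0.878083
e_x = 4.7695


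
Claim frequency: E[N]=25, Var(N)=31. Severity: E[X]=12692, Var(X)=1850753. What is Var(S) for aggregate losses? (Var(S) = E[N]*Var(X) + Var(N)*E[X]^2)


Var(S) = E[N]*Var(X) + Var(N)*E[X]^2
= 25*1850753 + 31*12692^2
= 46268825 + 4993692784
= 5.0400e+09


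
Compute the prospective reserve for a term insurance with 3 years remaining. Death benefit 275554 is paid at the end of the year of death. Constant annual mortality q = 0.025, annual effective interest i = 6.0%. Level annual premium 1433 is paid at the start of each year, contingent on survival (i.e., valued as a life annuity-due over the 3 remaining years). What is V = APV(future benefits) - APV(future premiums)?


v = 1/(1+i) = 0.943396
APV(future benefits) per unit = sum_{k=0}^{2} k_p_x * q * v^(k+1) = 0.065233
APV(future benefits) = 275554 * 0.065233 = 17975.1165
Life annuity-due factor ä_{x:3} = sum_{k=0}^{2} k_p_x * v^k = 2.765864
APV(future premiums) = 1433 * 2.765864 = 3963.4834
V = 17975.1165 - 3963.4834
= 14011.6331


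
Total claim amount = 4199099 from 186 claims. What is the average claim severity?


severity = total / number
= 4199099 / 186
= 22575.8011
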